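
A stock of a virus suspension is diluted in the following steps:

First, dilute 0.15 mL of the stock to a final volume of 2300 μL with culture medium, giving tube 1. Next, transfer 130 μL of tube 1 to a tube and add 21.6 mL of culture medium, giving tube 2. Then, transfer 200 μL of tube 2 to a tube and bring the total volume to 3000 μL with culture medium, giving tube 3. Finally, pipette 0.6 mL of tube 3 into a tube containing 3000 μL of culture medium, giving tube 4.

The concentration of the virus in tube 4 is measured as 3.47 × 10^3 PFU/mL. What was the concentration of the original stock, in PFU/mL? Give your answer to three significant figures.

8.00 × 10^8 PFU/mL

Step 1: 0.15 mL brought to 2300 μL → factor 2.3/0.15 = 15.333
Step 2: 130 μL + 21.6 mL = 21730 μL total → factor 21730/130 = 167.15
Step 3: 200 μL brought to 3000 μL → factor 3000/200 = 15
Step 4: 0.6 mL + 3000 μL = 3.6 mL total → factor 3.6/0.6 = 6
Overall dilution factor = 15.333 × 167.15 × 15 × 6 = 2.3067 × 10^5
Stock = 3.47 × 10^3 PFU/mL × 2.3067 × 10^5 = 8.00 × 10^8 PFU/mL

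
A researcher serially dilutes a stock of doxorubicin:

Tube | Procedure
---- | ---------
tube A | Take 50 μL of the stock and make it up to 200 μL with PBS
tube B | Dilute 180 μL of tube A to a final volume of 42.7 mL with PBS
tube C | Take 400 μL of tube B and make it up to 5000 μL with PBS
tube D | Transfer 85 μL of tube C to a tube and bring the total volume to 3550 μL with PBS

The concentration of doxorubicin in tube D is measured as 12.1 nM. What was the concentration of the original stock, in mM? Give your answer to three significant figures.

Step 1: 50 μL brought to 200 μL → factor 200/50 = 4
Step 2: 180 μL brought to 42.7 mL → factor 42700/180 = 237.22
Step 3: 400 μL brought to 5000 μL → factor 5000/400 = 12.5
Step 4: 85 μL brought to 3550 μL → factor 3550/85 = 41.765
Overall dilution factor = 4 × 237.22 × 12.5 × 41.765 = 4.9538 × 10^5
Stock = 12.1 nM × 4.9538 × 10^5 = 5.994 × 10^6 nM = 5.99 mM

5.99 mM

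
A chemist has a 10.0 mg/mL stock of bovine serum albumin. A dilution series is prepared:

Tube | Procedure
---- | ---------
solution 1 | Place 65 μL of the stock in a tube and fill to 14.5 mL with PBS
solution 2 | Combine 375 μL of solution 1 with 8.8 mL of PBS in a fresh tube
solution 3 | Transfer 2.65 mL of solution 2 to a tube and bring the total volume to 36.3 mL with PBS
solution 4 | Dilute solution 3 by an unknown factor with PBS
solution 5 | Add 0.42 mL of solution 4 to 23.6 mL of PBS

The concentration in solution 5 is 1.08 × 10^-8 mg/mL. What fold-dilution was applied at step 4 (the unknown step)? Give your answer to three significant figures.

Step 1: 65 μL brought to 14.5 mL → factor 14500/65 = 223.08
Step 2: 375 μL + 8.8 mL = 9175 μL total → factor 9175/375 = 24.467
Step 3: 2.65 mL brought to 36.3 mL → factor 36.3/2.65 = 13.698
Step 4: unknown factor x
Step 5: 0.42 mL + 23.6 mL = 24.02 mL total → factor 24.02/0.42 = 57.19
Product of known-step factors = 4.2758 × 10^6
Overall factor = 10.0 mg/mL / (1.08 × 10^-8 mg/mL) = 9.2593 × 10^8
x = 9.2593 × 10^8 / 4.2758 × 10^6 = 217

217-fold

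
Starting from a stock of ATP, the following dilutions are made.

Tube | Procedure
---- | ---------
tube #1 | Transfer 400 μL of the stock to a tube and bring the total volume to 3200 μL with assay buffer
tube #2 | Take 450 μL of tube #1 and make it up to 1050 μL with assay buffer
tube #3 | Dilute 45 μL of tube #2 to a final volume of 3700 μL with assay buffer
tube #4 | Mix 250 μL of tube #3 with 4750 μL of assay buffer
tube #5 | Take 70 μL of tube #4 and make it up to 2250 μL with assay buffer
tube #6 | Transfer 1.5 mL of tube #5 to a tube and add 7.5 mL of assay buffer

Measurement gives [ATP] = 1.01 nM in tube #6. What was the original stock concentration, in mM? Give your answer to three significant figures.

5.98 mM

Step 1: 400 μL brought to 3200 μL → factor 3200/400 = 8
Step 2: 450 μL brought to 1050 μL → factor 1050/450 = 2.3333
Step 3: 45 μL brought to 3700 μL → factor 3700/45 = 82.222
Step 4: 250 μL + 4750 μL = 5000 μL total → factor 5000/250 = 20
Step 5: 70 μL brought to 2250 μL → factor 2250/70 = 32.143
Step 6: 1.5 mL + 7.5 mL = 9 mL total → factor 9/1.5 = 6
Overall dilution factor = 8 × 2.3333 × 82.222 × 20 × 32.143 × 6 = 5.92 × 10^6
Stock = 1.01 nM × 5.92 × 10^6 = 5.979 × 10^6 nM = 5.98 mM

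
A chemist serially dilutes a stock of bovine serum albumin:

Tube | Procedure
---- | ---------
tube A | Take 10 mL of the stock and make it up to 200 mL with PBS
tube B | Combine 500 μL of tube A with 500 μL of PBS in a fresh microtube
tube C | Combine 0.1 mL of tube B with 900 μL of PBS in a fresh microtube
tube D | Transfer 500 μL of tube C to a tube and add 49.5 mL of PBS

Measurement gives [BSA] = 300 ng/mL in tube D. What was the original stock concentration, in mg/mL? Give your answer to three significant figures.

12.0 mg/mL

Step 1: 10 mL brought to 200 mL → factor 200/10 = 20
Step 2: 500 μL + 500 μL = 1000 μL total → factor 1000/500 = 2
Step 3: 0.1 mL + 900 μL = 1 mL total → factor 1/0.1 = 10
Step 4: 500 μL + 49.5 mL = 50000 μL total → factor 50000/500 = 100
Overall dilution factor = 20 × 2 × 10 × 100 = 40000
Stock = 300 ng/mL × 40000 = 1.200 × 10^7 ng/mL = 12.0 mg/mL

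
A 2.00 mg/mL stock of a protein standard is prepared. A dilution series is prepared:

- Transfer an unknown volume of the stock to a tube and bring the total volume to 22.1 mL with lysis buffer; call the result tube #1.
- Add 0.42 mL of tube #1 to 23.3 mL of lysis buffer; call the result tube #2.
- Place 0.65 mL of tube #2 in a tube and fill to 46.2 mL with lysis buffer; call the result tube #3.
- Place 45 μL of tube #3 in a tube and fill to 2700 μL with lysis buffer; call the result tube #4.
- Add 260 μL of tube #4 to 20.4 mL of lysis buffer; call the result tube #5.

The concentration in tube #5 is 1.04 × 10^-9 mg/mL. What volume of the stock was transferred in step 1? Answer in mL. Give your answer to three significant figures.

0.220 mL

Step 1: v brought to 22.1 mL → factor = 22.1 mL/v
Step 2: 0.42 mL + 23.3 mL = 23.72 mL total → factor 23.72/0.42 = 56.476
Step 3: 0.65 mL brought to 46.2 mL → factor 46.2/0.65 = 71.077
Step 4: 45 μL brought to 2700 μL → factor 2700/45 = 60
Step 5: 260 μL + 20.4 mL = 20660 μL total → factor 20660/260 = 79.462
Product of known-step factors = 1.9138 × 10^7
Overall factor = 2.00 mg/mL / (1.04 × 10^-9 mg/mL) = 1.9231 × 10^9
Step-1 factor = 1.9231 × 10^9 / 1.9138 × 10^7 = 100.48
v = 22.1 mL / 100.48 = 0.220 mL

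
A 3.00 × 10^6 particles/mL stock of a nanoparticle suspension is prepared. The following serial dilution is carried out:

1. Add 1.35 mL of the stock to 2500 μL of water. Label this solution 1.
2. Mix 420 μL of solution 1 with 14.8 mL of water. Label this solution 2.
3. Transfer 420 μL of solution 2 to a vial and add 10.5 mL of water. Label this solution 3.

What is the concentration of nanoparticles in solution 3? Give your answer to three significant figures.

Step 1: 1.35 mL + 2500 μL = 3.85 mL total → factor 3.85/1.35 = 2.8519
Step 2: 420 μL + 14.8 mL = 15220 μL total → factor 15220/420 = 36.238
Step 3: 420 μL + 10.5 mL = 10920 μL total → factor 10920/420 = 26
Overall dilution factor = 2.8519 × 36.238 × 26 = 2687
Final = 3.00 × 10^6 particles/mL / 2687 = 1.12 × 10^3 particles/mL

1.12 × 10^3 particles/mL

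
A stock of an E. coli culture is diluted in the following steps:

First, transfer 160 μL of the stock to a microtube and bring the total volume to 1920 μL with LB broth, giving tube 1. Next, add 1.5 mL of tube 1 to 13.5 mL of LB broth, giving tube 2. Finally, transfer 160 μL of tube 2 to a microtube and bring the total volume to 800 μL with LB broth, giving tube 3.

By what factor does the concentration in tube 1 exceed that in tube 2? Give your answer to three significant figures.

Step 1: 160 μL brought to 1920 μL → factor 1920/160 = 12
Step 2: 1.5 mL + 13.5 mL = 15 mL total → factor 15/1.5 = 10
Dilution factor to tube 1 = 12; to tube 2 = 120
[tube 1]/[tube 2] = (factor to tube 2)/(factor to tube 1) = 120/12 = 10.0

10.0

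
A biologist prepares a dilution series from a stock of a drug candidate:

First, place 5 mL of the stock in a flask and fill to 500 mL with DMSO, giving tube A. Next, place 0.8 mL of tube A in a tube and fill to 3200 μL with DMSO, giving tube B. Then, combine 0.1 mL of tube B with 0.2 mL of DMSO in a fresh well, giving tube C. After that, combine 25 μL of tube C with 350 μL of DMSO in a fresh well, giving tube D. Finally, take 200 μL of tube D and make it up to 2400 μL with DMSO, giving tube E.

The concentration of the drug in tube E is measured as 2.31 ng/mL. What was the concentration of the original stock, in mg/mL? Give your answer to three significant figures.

0.499 mg/mL

Step 1: 5 mL brought to 500 mL → factor 500/5 = 100
Step 2: 0.8 mL brought to 3200 μL → factor 3.2/0.8 = 4
Step 3: 0.1 mL + 0.2 mL = 0.3 mL total → factor 0.3/0.1 = 3
Step 4: 25 μL + 350 μL = 375 μL total → factor 375/25 = 15
Step 5: 200 μL brought to 2400 μL → factor 2400/200 = 12
Overall dilution factor = 100 × 4 × 3 × 15 × 12 = 2.16 × 10^5
Stock = 2.31 ng/mL × 2.16 × 10^5 = 4.990 × 10^5 ng/mL = 0.499 mg/mL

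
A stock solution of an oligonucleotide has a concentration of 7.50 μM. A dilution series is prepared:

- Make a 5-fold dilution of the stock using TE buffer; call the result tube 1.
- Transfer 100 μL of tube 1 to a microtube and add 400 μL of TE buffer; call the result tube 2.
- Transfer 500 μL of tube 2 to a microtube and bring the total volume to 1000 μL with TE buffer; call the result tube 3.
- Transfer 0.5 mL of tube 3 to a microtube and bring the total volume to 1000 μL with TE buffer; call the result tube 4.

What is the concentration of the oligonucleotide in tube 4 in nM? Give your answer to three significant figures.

Step 1: 5-fold → factor 5
Step 2: 100 μL + 400 μL = 500 μL total → factor 500/100 = 5
Step 3: 500 μL brought to 1000 μL → factor 1000/500 = 2
Step 4: 0.5 mL brought to 1000 μL → factor 1/0.5 = 2
Overall dilution factor = 5 × 5 × 2 × 2 = 100
Final = 7.50 μM / 100 = 0.07500 μM = 75.0 nM

75.0 nM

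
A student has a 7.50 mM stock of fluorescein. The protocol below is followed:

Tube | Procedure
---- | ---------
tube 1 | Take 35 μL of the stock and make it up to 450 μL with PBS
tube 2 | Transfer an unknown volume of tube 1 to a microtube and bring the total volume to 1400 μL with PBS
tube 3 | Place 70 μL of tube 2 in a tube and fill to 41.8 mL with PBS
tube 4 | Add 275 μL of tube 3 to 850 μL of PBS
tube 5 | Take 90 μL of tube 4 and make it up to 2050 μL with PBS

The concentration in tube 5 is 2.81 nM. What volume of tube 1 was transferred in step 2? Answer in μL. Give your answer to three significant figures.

Step 1: 35 μL brought to 450 μL → factor 450/35 = 12.857
Step 2: v brought to 1400 μL → factor = 1400 μL/v
Step 3: 70 μL brought to 41.8 mL → factor 41800/70 = 597.14
Step 4: 275 μL + 850 μL = 1125 μL total → factor 1125/275 = 4.0909
Step 5: 90 μL brought to 2050 μL → factor 2050/90 = 22.778
Product of known-step factors = 7.1541 × 10^5
Overall factor = 7.50 mM / (2.81 nM) = 2.669 × 10^6
Step-2 factor = 2.669 × 10^6 / 7.1541 × 10^5 = 3.7308
v = 1400 μL / 3.7308 = 375 μL

375 μL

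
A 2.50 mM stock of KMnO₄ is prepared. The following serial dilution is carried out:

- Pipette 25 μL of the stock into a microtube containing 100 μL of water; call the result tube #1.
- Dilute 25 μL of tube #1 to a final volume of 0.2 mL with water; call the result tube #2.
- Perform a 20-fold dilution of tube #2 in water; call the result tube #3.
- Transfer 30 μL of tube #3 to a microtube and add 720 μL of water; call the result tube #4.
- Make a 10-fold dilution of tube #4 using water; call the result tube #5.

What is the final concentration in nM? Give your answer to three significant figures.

Step 1: 25 μL + 100 μL = 125 μL total → factor 125/25 = 5
Step 2: 25 μL brought to 0.2 mL → factor 200/25 = 8
Step 3: 20-fold → factor 20
Step 4: 30 μL + 720 μL = 750 μL total → factor 750/30 = 25
Step 5: 10-fold → factor 10
Overall dilution factor = 5 × 8 × 20 × 25 × 10 = 2 × 10^5
Final = 2.50 mM / 2 × 10^5 = 1.250 × 10^-5 mM = 12.5 nM

12.5 nM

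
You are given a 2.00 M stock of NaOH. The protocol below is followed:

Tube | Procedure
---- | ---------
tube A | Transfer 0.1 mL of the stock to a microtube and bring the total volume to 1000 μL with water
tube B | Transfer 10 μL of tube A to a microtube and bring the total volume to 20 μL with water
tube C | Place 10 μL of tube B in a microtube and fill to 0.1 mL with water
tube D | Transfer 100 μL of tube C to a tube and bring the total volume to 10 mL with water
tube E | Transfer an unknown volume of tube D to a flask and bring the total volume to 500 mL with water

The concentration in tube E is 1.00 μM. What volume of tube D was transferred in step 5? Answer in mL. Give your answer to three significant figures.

5.00 mL

Step 1: 0.1 mL brought to 1000 μL → factor 1/0.1 = 10
Step 2: 10 μL brought to 20 μL → factor 20/10 = 2
Step 3: 10 μL brought to 0.1 mL → factor 100/10 = 10
Step 4: 100 μL brought to 10 mL → factor 10000/100 = 100
Step 5: v brought to 500 mL → factor = 500 mL/v
Product of known-step factors = 20000
Overall factor = 2.00 M / (1.00 μM) = 2 × 10^6
Step-5 factor = 2 × 10^6 / 20000 = 100
v = 500 mL / 100 = 5.00 mL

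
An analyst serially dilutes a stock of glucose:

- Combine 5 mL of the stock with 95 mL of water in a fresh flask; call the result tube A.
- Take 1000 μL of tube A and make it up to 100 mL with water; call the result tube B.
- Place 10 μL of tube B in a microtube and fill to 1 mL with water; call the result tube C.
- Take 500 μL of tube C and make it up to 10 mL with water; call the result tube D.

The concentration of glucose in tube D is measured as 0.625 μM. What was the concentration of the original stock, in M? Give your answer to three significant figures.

2.50 M

Step 1: 5 mL + 95 mL = 100 mL total → factor 100/5 = 20
Step 2: 1000 μL brought to 100 mL → factor 1 × 10^5/1000 = 100
Step 3: 10 μL brought to 1 mL → factor 1000/10 = 100
Step 4: 500 μL brought to 10 mL → factor 10000/500 = 20
Overall dilution factor = 20 × 100 × 100 × 20 = 4 × 10^6
Stock = 0.625 μM × 4 × 10^6 = 2.500 × 10^6 μM = 2.50 M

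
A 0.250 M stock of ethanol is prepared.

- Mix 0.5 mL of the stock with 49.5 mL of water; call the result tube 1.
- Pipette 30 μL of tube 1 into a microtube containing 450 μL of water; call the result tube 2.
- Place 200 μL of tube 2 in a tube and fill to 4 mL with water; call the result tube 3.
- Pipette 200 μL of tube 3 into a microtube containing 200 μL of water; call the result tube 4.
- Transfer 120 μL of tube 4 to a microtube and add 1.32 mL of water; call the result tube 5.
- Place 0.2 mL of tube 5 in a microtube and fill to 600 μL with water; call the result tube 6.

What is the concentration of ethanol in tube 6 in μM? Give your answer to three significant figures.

0.109 μM

Step 1: 0.5 mL + 49.5 mL = 50 mL total → factor 50/0.5 = 100
Step 2: 30 μL + 450 μL = 480 μL total → factor 480/30 = 16
Step 3: 200 μL brought to 4 mL → factor 4000/200 = 20
Step 4: 200 μL + 200 μL = 400 μL total → factor 400/200 = 2
Step 5: 120 μL + 1.32 mL = 1440 μL total → factor 1440/120 = 12
Step 6: 0.2 mL brought to 600 μL → factor 0.6/0.2 = 3
Overall dilution factor = 100 × 16 × 20 × 2 × 12 × 3 = 2.304 × 10^6
Final = 0.250 M / 2.304 × 10^6 = 1.085 × 10^-7 M = 0.109 μM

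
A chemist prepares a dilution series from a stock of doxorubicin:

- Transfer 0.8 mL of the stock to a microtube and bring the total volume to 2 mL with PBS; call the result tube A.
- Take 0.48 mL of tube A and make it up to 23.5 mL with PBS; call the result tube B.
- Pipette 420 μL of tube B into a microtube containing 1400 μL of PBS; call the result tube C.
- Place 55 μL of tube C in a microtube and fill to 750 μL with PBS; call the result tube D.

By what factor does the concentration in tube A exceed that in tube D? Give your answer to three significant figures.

2.89 × 10^3

Step 1: 0.8 mL brought to 2 mL → factor 2/0.8 = 2.5
Step 2: 0.48 mL brought to 23.5 mL → factor 23.5/0.48 = 48.958
Step 3: 420 μL + 1400 μL = 1820 μL total → factor 1820/420 = 4.3333
Step 4: 55 μL brought to 750 μL → factor 750/55 = 13.636
Dilution factor to tube A = 2.5; to tube D = 7232.5
[tube A]/[tube D] = (factor to tube D)/(factor to tube A) = 7232.5/2.5 = 2.89 × 10^3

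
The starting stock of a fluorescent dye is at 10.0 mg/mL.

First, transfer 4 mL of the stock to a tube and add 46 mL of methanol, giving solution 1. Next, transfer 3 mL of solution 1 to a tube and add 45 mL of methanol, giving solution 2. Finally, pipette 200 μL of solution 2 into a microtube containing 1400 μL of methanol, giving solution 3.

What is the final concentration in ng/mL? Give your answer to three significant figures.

6.25 × 10^3 ng/mL

Step 1: 4 mL + 46 mL = 50 mL total → factor 50/4 = 12.5
Step 2: 3 mL + 45 mL = 48 mL total → factor 48/3 = 16
Step 3: 200 μL + 1400 μL = 1600 μL total → factor 1600/200 = 8
Overall dilution factor = 12.5 × 16 × 8 = 1600
Final = 10.0 mg/mL / 1600 = 0.006250 mg/mL = 6.25 × 10^3 ng/mL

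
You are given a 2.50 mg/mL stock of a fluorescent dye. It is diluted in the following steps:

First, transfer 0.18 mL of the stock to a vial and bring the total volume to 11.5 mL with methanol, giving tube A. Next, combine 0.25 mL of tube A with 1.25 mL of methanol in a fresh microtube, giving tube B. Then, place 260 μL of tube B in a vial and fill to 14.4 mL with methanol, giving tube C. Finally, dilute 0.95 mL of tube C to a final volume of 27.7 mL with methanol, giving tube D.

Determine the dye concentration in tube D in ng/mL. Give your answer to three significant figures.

Step 1: 0.18 mL brought to 11.5 mL → factor 11.5/0.18 = 63.889
Step 2: 0.25 mL + 1.25 mL = 1.5 mL total → factor 1.5/0.25 = 6
Step 3: 260 μL brought to 14.4 mL → factor 14400/260 = 55.385
Step 4: 0.95 mL brought to 27.7 mL → factor 27.7/0.95 = 29.158
Overall dilution factor = 63.889 × 6 × 55.385 × 29.158 = 6.1904 × 10^5
Final = 2.50 mg/mL / 6.1904 × 10^5 = 4.038 × 10^-6 mg/mL = 4.04 ng/mL

4.04 ng/mL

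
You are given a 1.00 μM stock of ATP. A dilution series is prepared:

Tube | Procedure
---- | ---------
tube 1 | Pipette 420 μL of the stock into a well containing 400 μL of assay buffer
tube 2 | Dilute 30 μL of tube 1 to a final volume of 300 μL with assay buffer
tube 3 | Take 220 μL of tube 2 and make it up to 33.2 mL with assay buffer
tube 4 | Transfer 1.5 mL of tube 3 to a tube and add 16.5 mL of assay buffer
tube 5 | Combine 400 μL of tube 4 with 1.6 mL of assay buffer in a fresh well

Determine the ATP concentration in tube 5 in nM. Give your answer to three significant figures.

0.00566 nM

Step 1: 420 μL + 400 μL = 820 μL total → factor 820/420 = 1.9524
Step 2: 30 μL brought to 300 μL → factor 300/30 = 10
Step 3: 220 μL brought to 33.2 mL → factor 33200/220 = 150.91
Step 4: 1.5 mL + 16.5 mL = 18 mL total → factor 18/1.5 = 12
Step 5: 400 μL + 1.6 mL = 2000 μL total → factor 2000/400 = 5
Overall dilution factor = 1.9524 × 10 × 150.91 × 12 × 5 = 1.7678 × 10^5
Final = 1.00 μM / 1.7678 × 10^5 = 5.657 × 10^-6 μM = 0.00566 nM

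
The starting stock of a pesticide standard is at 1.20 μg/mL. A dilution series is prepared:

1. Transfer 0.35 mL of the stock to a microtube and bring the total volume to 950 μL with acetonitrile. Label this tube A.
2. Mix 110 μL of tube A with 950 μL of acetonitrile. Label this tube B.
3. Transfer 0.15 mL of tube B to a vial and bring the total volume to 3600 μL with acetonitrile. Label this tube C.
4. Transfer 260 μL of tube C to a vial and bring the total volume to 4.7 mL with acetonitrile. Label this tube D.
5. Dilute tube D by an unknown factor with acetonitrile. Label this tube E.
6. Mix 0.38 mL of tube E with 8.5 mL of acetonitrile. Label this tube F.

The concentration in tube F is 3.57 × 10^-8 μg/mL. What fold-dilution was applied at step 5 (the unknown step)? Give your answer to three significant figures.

Step 1: 0.35 mL brought to 950 μL → factor 0.95/0.35 = 2.7143
Step 2: 110 μL + 950 μL = 1060 μL total → factor 1060/110 = 9.6364
Step 3: 0.15 mL brought to 3600 μL → factor 3.6/0.15 = 24
Step 4: 260 μL brought to 4.7 mL → factor 4700/260 = 18.077
Step 5: unknown factor x
Step 6: 0.38 mL + 8.5 mL = 8.88 mL total → factor 8.88/0.38 = 23.368
Product of known-step factors = 2.6518 × 10^5
Overall factor = 1.20 μg/mL / (3.57 × 10^-8 μg/mL) = 3.3613 × 10^7
x = 3.3613 × 10^7 / 2.6518 × 10^5 = 127

127-fold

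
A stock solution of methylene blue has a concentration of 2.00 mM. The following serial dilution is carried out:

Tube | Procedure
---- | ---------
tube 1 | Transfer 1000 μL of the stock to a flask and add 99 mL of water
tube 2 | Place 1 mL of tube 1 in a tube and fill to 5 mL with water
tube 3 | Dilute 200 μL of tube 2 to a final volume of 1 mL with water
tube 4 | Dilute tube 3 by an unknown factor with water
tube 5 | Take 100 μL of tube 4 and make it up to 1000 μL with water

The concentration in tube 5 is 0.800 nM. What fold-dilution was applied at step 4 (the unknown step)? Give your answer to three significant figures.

Step 1: 1000 μL + 99 mL = 1 × 10^5 μL total → factor 1 × 10^5/1000 = 100
Step 2: 1 mL brought to 5 mL → factor 5/1 = 5
Step 3: 200 μL brought to 1 mL → factor 1000/200 = 5
Step 4: unknown factor x
Step 5: 100 μL brought to 1000 μL → factor 1000/100 = 10
Product of known-step factors = 25000
Overall factor = 2.00 mM / (0.800 nM) = 2.5 × 10^6
x = 2.5 × 10^6 / 25000 = 100

100-fold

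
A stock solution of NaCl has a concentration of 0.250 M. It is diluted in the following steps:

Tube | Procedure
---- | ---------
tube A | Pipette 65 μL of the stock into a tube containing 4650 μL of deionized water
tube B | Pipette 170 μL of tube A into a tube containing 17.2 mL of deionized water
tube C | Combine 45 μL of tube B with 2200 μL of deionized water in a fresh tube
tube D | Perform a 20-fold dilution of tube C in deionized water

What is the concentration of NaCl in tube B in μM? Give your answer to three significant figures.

33.7 μM

Step 1: 65 μL + 4650 μL = 4715 μL total → factor 4715/65 = 72.538
Step 2: 170 μL + 17.2 mL = 17370 μL total → factor 17370/170 = 102.18
Dilution factor through tube B = 72.538 × 102.18 = 7411.7
[tube B] = 0.250 M / 7411.7 = 3.373 × 10^-5 M = 33.7 μM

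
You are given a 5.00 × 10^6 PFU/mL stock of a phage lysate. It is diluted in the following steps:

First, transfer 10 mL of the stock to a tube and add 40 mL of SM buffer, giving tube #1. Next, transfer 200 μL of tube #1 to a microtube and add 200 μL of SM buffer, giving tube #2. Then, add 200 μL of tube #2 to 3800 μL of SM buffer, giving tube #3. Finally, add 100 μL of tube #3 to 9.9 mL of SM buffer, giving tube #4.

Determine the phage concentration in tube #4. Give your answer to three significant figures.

250 PFU/mL

Step 1: 10 mL + 40 mL = 50 mL total → factor 50/10 = 5
Step 2: 200 μL + 200 μL = 400 μL total → factor 400/200 = 2
Step 3: 200 μL + 3800 μL = 4000 μL total → factor 4000/200 = 20
Step 4: 100 μL + 9.9 mL = 10000 μL total → factor 10000/100 = 100
Overall dilution factor = 5 × 2 × 20 × 100 = 20000
Final = 5.00 × 10^6 PFU/mL / 20000 = 250 PFU/mL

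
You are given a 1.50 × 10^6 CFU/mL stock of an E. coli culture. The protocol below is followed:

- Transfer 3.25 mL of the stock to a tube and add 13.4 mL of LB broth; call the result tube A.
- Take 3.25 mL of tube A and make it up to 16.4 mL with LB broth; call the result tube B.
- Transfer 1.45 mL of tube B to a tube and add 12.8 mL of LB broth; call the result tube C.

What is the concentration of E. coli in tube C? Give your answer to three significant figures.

Step 1: 3.25 mL + 13.4 mL = 16.65 mL total → factor 16.65/3.25 = 5.1231
Step 2: 3.25 mL brought to 16.4 mL → factor 16.4/3.25 = 5.0462
Step 3: 1.45 mL + 12.8 mL = 14.25 mL total → factor 14.25/1.45 = 9.8276
Overall dilution factor = 5.1231 × 5.0462 × 9.8276 = 254.06
Final = 1.50 × 10^6 CFU/mL / 254.06 = 5.90 × 10^3 CFU/mL

5.90 × 10^3 CFU/mL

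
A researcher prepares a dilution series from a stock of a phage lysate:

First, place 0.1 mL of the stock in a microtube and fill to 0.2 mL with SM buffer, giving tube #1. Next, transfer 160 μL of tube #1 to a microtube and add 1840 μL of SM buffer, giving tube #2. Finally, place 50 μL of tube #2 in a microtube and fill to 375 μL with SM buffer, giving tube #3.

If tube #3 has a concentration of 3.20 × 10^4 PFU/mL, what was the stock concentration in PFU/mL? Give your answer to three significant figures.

Step 1: 0.1 mL brought to 0.2 mL → factor 0.2/0.1 = 2
Step 2: 160 μL + 1840 μL = 2000 μL total → factor 2000/160 = 12.5
Step 3: 50 μL brought to 375 μL → factor 375/50 = 7.5
Overall dilution factor = 2 × 12.5 × 7.5 = 187.5
Stock = 3.20 × 10^4 PFU/mL × 187.5 = 6.00 × 10^6 PFU/mL

6.00 × 10^6 PFU/mL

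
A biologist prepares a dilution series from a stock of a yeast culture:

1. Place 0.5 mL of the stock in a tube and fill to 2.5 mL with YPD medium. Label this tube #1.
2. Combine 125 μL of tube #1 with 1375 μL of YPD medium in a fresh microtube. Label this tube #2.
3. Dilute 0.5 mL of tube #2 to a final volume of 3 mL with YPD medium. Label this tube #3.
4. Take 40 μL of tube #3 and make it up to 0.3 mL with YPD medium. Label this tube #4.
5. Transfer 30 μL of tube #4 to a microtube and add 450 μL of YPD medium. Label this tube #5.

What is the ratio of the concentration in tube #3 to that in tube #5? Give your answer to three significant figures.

Step 1: 0.5 mL brought to 2.5 mL → factor 2.5/0.5 = 5
Step 2: 125 μL + 1375 μL = 1500 μL total → factor 1500/125 = 12
Step 3: 0.5 mL brought to 3 mL → factor 3/0.5 = 6
Step 4: 40 μL brought to 0.3 mL → factor 300/40 = 7.5
Step 5: 30 μL + 450 μL = 480 μL total → factor 480/30 = 16
Dilution factor to tube #3 = 360; to tube #5 = 43200
[tube #3]/[tube #5] = (factor to tube #5)/(factor to tube #3) = 43200/360 = 120

120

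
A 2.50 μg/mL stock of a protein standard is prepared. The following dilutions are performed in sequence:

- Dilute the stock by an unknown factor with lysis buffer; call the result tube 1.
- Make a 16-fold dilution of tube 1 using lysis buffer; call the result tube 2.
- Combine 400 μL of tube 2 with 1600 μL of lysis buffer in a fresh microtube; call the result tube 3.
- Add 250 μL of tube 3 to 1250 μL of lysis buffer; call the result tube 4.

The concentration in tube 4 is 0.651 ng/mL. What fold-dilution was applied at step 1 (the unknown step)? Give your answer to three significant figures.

Step 1: unknown factor x
Step 2: 16-fold → factor 16
Step 3: 400 μL + 1600 μL = 2000 μL total → factor 2000/400 = 5
Step 4: 250 μL + 1250 μL = 1500 μL total → factor 1500/250 = 6
Product of known-step factors = 480
Overall factor = 2.50 μg/mL / (0.651 ng/mL) = 3840.2
x = 3840.2 / 480 = 8.00

8.00-fold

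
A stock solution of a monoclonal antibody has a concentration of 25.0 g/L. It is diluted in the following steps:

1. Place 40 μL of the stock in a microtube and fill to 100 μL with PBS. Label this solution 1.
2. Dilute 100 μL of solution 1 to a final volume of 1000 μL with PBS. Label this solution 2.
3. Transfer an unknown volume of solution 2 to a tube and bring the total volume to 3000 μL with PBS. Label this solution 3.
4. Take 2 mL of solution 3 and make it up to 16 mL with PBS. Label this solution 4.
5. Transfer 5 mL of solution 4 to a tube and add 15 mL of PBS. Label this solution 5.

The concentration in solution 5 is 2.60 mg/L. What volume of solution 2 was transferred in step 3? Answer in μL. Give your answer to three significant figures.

Step 1: 40 μL brought to 100 μL → factor 100/40 = 2.5
Step 2: 100 μL brought to 1000 μL → factor 1000/100 = 10
Step 3: v brought to 3000 μL → factor = 3000 μL/v
Step 4: 2 mL brought to 16 mL → factor 16/2 = 8
Step 5: 5 mL + 15 mL = 20 mL total → factor 20/5 = 4
Product of known-step factors = 800
Overall factor = 25.0 g/L / (2.60 mg/L) = 9615.4
Step-3 factor = 9615.4 / 800 = 12.019
v = 3000 μL / 12.019 = 250 μL

250 μL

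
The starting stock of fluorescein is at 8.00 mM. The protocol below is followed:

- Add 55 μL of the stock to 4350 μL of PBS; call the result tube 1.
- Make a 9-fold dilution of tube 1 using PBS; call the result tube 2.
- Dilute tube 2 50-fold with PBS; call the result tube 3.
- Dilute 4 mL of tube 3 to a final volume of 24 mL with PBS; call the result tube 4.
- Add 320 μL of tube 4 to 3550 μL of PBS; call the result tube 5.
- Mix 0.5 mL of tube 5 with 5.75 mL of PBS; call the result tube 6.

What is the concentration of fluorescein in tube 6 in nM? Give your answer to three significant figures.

Step 1: 55 μL + 4350 μL = 4405 μL total → factor 4405/55 = 80.091
Step 2: 9-fold → factor 9
Step 3: 50-fold → factor 50
Step 4: 4 mL brought to 24 mL → factor 24/4 = 6
Step 5: 320 μL + 3550 μL = 3870 μL total → factor 3870/320 = 12.094
Step 6: 0.5 mL + 5.75 mL = 6.25 mL total → factor 6.25/0.5 = 12.5
Overall dilution factor = 80.091 × 9 × 50 × 6 × 12.094 × 12.5 = 3.269 × 10^7
Final = 8.00 mM / 3.269 × 10^7 = 2.447 × 10^-7 mM = 0.245 nM

0.245 nM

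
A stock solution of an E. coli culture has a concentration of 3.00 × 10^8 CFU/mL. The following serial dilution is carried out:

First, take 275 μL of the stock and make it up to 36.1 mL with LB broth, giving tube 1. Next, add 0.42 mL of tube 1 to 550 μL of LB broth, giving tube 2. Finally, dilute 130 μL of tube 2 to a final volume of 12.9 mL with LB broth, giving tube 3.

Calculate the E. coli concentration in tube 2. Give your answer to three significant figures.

Step 1: 275 μL brought to 36.1 mL → factor 36100/275 = 131.27
Step 2: 0.42 mL + 550 μL = 0.97 mL total → factor 0.97/0.42 = 2.3095
Dilution factor through tube 2 = 131.27 × 2.3095 = 303.18
[tube 2] = 3.00 × 10^8 CFU/mL / 303.18 = 9.90 × 10^5 CFU/mL

9.90 × 10^5 CFU/mL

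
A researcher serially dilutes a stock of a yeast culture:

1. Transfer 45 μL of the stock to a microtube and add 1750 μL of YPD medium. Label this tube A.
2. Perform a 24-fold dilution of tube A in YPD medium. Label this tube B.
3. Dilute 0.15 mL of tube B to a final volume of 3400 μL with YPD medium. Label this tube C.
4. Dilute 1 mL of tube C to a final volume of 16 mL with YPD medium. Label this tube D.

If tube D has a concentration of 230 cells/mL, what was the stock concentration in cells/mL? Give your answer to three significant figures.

7.99 × 10^7 cells/mL

Step 1: 45 μL + 1750 μL = 1795 μL total → factor 1795/45 = 39.889
Step 2: 24-fold → factor 24
Step 3: 0.15 mL brought to 3400 μL → factor 3.4/0.15 = 22.667
Step 4: 1 mL brought to 16 mL → factor 16/1 = 16
Overall dilution factor = 39.889 × 24 × 22.667 × 16 = 3.4719 × 10^5
Stock = 230 cells/mL × 3.4719 × 10^5 = 7.99 × 10^7 cells/mL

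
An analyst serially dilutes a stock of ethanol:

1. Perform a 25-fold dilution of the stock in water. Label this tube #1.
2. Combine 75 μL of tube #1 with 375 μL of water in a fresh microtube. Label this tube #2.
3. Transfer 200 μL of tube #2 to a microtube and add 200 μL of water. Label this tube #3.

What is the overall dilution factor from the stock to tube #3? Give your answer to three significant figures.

300

Step 1: 25-fold → factor 25
Step 2: 75 μL + 375 μL = 450 μL total → factor 450/75 = 6
Step 3: 200 μL + 200 μL = 400 μL total → factor 400/200 = 2
Overall dilution factor = 25 × 6 × 2 = 300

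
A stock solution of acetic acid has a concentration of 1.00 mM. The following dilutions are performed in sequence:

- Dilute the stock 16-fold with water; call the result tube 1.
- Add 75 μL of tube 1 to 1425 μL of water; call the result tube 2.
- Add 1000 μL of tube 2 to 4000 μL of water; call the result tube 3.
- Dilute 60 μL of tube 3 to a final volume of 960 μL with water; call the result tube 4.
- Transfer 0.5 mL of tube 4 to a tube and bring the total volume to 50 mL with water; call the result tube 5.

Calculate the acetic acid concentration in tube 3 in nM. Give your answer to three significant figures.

625 nM

Step 1: 16-fold → factor 16
Step 2: 75 μL + 1425 μL = 1500 μL total → factor 1500/75 = 20
Step 3: 1000 μL + 4000 μL = 5000 μL total → factor 5000/1000 = 5
Dilution factor through tube 3 = 16 × 20 × 5 = 1600
[tube 3] = 1.00 mM / 1600 = 0.0006250 mM = 625 nM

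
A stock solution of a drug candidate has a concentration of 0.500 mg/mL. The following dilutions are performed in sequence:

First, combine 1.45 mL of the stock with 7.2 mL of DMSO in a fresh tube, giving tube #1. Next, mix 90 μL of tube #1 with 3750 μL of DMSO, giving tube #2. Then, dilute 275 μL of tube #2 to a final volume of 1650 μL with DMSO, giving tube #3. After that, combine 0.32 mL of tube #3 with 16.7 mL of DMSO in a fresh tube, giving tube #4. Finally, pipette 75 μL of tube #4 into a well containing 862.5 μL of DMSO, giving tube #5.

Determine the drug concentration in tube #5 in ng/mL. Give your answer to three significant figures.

Step 1: 1.45 mL + 7.2 mL = 8.65 mL total → factor 8.65/1.45 = 5.9655
Step 2: 90 μL + 3750 μL = 3840 μL total → factor 3840/90 = 42.667
Step 3: 275 μL brought to 1650 μL → factor 1650/275 = 6
Step 4: 0.32 mL + 16.7 mL = 17.02 mL total → factor 17.02/0.32 = 53.188
Step 5: 75 μL + 862.5 μL = 937.5 μL total → factor 937.5/75 = 12.5
Overall dilution factor = 5.9655 × 42.667 × 6 × 53.188 × 12.5 = 1.0153 × 10^6
Final = 0.500 mg/mL / 1.0153 × 10^6 = 4.925 × 10^-7 mg/mL = 0.492 ng/mL

0.492 ng/mL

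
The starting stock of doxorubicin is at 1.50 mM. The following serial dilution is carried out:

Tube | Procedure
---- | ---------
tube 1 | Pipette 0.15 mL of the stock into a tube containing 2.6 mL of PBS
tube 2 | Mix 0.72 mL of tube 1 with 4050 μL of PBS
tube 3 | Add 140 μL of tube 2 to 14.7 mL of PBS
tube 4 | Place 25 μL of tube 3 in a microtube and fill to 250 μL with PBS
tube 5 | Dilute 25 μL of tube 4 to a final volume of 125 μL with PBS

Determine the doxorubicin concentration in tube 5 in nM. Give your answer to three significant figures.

2.33 nM

Step 1: 0.15 mL + 2.6 mL = 2.75 mL total → factor 2.75/0.15 = 18.333
Step 2: 0.72 mL + 4050 μL = 4.77 mL total → factor 4.77/0.72 = 6.625
Step 3: 140 μL + 14.7 mL = 14840 μL total → factor 14840/140 = 106
Step 4: 25 μL brought to 250 μL → factor 250/25 = 10
Step 5: 25 μL brought to 125 μL → factor 125/25 = 5
Overall dilution factor = 18.333 × 6.625 × 106 × 10 × 5 = 6.4373 × 10^5
Final = 1.50 mM / 6.4373 × 10^5 = 2.330 × 10^-6 mM = 2.33 nM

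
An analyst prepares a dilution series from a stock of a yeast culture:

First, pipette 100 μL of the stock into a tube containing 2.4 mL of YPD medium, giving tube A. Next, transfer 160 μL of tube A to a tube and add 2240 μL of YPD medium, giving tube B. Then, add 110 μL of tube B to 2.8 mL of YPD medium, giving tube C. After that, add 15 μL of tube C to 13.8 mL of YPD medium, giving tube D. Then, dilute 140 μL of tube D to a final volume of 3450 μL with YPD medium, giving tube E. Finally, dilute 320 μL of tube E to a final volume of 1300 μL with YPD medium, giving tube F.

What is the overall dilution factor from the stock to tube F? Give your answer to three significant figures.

Step 1: 100 μL + 2.4 mL = 2500 μL total → factor 2500/100 = 25
Step 2: 160 μL + 2240 μL = 2400 μL total → factor 2400/160 = 15
Step 3: 110 μL + 2.8 mL = 2910 μL total → factor 2910/110 = 26.455
Step 4: 15 μL + 13.8 mL = 13815 μL total → factor 13815/15 = 921
Step 5: 140 μL brought to 3450 μL → factor 3450/140 = 24.643
Step 6: 320 μL brought to 1300 μL → factor 1300/320 = 4.0625
Overall dilution factor = 25 × 15 × 26.455 × 921 × 24.643 × 4.0625 = 9.1469 × 10^8

9.15 × 10^8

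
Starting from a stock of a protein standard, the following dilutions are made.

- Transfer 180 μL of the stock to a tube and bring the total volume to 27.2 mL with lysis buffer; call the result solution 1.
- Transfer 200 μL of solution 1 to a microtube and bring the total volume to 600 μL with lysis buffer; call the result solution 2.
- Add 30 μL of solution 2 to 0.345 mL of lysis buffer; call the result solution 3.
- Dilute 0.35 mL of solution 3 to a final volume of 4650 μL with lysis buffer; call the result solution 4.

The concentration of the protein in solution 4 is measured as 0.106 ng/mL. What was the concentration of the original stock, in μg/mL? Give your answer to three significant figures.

Step 1: 180 μL brought to 27.2 mL → factor 27200/180 = 151.11
Step 2: 200 μL brought to 600 μL → factor 600/200 = 3
Step 3: 30 μL + 0.345 mL = 375 μL total → factor 375/30 = 12.5
Step 4: 0.35 mL brought to 4650 μL → factor 4.65/0.35 = 13.286
Overall dilution factor = 151.11 × 3 × 12.5 × 13.286 = 75286
Stock = 0.106 ng/mL × 75286 = 7980 ng/mL = 7.98 μg/mL

7.98 μg/mL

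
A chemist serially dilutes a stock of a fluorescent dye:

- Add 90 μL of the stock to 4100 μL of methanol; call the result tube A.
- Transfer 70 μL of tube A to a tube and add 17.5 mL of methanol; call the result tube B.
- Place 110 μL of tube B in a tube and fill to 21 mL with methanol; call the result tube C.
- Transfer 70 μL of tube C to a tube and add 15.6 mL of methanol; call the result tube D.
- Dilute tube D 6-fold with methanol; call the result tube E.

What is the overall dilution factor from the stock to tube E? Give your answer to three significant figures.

3.00 × 10^9

Step 1: 90 μL + 4100 μL = 4190 μL total → factor 4190/90 = 46.556
Step 2: 70 μL + 17.5 mL = 17570 μL total → factor 17570/70 = 251
Step 3: 110 μL brought to 21 mL → factor 21000/110 = 190.91
Step 4: 70 μL + 15.6 mL = 15670 μL total → factor 15670/70 = 223.86
Step 5: 6-fold → factor 6
Overall dilution factor = 46.556 × 251 × 190.91 × 223.86 × 6 = 2.9964 × 10^9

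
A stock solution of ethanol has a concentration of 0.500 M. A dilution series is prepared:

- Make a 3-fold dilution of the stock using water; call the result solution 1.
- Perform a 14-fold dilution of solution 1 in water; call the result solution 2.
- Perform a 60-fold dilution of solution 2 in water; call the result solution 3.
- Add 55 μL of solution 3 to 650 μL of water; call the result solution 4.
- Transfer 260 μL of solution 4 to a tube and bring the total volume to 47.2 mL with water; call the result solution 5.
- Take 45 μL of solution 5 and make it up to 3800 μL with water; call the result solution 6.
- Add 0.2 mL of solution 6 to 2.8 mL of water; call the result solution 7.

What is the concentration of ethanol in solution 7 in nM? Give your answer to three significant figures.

Step 1: 3-fold → factor 3
Step 2: 14-fold → factor 14
Step 3: 60-fold → factor 60
Step 4: 55 μL + 650 μL = 705 μL total → factor 705/55 = 12.818
Step 5: 260 μL brought to 47.2 mL → factor 47200/260 = 181.54
Step 6: 45 μL brought to 3800 μL → factor 3800/45 = 84.444
Step 7: 0.2 mL + 2.8 mL = 3 mL total → factor 3/0.2 = 15
Overall dilution factor = 3 × 14 × 60 × 12.818 × 181.54 × 84.444 × 15 = 7.4278 × 10^9
Final = 0.500 M / 7.4278 × 10^9 = 6.732 × 10^-11 M = 0.0673 nM

0.0673 nM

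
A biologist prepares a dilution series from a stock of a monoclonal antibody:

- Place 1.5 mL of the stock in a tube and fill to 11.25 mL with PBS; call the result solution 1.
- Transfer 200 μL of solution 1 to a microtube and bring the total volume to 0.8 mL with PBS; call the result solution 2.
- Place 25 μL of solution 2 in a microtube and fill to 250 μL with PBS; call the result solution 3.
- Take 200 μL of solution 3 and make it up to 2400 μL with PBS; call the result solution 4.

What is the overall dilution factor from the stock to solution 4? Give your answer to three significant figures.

3.60 × 10^3

Step 1: 1.5 mL brought to 11.25 mL → factor 11.25/1.5 = 7.5
Step 2: 200 μL brought to 0.8 mL → factor 800/200 = 4
Step 3: 25 μL brought to 250 μL → factor 250/25 = 10
Step 4: 200 μL brought to 2400 μL → factor 2400/200 = 12
Overall dilution factor = 7.5 × 4 × 10 × 12 = 3600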